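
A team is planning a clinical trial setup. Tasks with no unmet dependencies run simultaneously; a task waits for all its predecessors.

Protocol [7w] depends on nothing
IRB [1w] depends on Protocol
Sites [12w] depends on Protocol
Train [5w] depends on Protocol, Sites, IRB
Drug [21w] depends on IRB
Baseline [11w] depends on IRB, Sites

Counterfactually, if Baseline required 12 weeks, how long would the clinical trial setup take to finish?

31

Baseline: Protocol→Sites→Baseline = 7+12+11 = 30 → 30 weeks.
Baseline is on the critical path; changing it to 12 makes that path 31 weeks.
That remains the longest chain; total 31 weeks.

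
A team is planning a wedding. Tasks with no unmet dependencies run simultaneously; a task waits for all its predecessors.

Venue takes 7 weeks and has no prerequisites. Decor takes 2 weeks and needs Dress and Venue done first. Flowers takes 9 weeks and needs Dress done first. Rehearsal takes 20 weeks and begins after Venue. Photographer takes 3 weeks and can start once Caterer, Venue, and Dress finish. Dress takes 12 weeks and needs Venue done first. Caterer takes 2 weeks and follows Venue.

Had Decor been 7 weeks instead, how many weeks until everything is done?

28

As given, the longest chain is Venue→Dress→Flowers = 7+12+9 = 28, so the finish is 28 weeks.
The longest path through Decor is only 21 weeks, so Decor has float 7.
No other chain overtakes it, so the finish is 28 weeks.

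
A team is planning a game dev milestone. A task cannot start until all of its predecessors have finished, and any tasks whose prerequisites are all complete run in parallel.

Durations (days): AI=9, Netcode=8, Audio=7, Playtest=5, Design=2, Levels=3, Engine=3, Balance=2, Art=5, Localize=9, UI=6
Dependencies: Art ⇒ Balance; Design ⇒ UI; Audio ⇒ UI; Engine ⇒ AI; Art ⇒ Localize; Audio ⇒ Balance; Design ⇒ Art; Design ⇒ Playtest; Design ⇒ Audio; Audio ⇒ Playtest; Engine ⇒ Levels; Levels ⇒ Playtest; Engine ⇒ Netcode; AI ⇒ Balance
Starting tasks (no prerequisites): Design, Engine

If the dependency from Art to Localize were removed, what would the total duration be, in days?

15

Original critical path: Design→Art→Localize = 2+5+9 = 16 ⇒ 16 days.
Without Art→Localize, Localize's earliest start moves from 7 to 0.
After: Design→Audio→UI = 2+7+6 = 15 → 15 days.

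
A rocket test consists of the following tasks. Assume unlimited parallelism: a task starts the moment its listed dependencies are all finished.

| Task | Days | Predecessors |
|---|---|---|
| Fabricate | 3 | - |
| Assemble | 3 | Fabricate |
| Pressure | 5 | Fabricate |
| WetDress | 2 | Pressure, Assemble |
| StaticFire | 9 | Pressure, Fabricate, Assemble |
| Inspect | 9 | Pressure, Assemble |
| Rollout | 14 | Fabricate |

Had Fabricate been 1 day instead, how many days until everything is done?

Baseline: Fabricate→Pressure→StaticFire = 3+5+9 = 17 → 17 days.
Fabricate is on the critical path; changing it to 1 makes that path 15 days.
No other chain overtakes it, so the finish is 15 days.

15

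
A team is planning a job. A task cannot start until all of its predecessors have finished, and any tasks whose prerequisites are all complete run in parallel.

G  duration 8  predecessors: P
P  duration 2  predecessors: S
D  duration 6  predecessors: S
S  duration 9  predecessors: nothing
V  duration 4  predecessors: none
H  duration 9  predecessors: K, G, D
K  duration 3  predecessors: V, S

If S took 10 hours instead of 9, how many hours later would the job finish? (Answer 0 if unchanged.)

As given, the longest chain is S→P→G→H = 9+2+8+9 = 28, so the finish is 28 hours.
Since S is critical, the +1 change carries straight to that chain (now 29 hours).
No other chain overtakes it, so the finish is 29 hours.
Change in finish: 29 − 28 = +1 hours.

1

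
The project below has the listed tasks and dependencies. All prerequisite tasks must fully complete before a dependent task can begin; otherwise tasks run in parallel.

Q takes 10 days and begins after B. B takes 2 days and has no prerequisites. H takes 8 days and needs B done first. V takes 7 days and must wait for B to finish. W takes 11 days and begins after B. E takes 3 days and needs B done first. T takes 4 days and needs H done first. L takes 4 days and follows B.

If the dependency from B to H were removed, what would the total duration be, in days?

13

Before: longest chain B→H→T = 2+8+4 = 14, finish 14.
Without B→H, H's earliest start moves from 2 to 0.
New critical path: B→W = 2+11 = 13 ⇒ 13 days.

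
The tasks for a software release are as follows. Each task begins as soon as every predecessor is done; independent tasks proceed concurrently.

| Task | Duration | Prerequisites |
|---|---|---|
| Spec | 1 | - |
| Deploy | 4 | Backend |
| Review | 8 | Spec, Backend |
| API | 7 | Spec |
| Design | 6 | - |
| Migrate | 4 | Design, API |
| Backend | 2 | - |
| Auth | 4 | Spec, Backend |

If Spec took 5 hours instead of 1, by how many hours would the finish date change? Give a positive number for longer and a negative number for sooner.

The binding path is Spec→API→Migrate = 1+7+4 = 12; finish at 12 hours.
Since Spec is critical, the +4 change carries straight to that chain (now 16 hours).
No other chain overtakes it, so the finish is 16 hours.
Change in finish: 16 − 12 = +4 hours.

4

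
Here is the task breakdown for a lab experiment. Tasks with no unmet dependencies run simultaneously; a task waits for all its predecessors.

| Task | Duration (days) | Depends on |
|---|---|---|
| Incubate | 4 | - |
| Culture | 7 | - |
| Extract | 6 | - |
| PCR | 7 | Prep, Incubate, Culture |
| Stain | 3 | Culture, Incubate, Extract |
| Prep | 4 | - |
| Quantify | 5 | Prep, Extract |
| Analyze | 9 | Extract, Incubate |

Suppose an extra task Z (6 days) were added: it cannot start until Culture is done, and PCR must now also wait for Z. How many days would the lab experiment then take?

20

Originally the lab experiment takes 15 days.
With Z inserted, PCR now waits for max(Prep, Incubate, Culture, Z).
New critical path: Culture→Z→PCR = 7+6+7 = 20 ⇒ 20 days.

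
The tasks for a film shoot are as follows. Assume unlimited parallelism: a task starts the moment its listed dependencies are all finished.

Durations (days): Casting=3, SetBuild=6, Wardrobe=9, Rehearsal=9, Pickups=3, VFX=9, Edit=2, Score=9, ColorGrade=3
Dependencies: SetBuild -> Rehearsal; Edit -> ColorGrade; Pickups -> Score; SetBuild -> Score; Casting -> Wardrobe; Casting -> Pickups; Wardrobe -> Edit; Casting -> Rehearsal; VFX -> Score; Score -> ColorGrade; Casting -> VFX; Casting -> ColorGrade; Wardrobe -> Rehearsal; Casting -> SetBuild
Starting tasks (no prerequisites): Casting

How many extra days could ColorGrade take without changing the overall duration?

0

The longest chain is Casting→VFX→Score→ColorGrade = 3+9+9+3 = 24; overall finish 24 days.
The longest chain containing ColorGrade totals 24 days.
Slack of ColorGrade = 21 − 21 = 0 days.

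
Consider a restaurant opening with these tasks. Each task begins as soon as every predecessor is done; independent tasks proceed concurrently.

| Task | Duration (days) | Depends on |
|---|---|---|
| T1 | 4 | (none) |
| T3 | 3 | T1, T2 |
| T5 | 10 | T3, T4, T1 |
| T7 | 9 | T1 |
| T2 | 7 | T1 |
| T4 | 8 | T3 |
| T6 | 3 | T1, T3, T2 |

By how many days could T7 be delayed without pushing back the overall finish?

T1→T2→T3→T4→T5 = 4+7+3+8+10 = 32 sets the makespan at 32 days.
T7 finishes as early as 13 and must finish by 32.
So T7 can slip 32 − 13 = 19 days.

19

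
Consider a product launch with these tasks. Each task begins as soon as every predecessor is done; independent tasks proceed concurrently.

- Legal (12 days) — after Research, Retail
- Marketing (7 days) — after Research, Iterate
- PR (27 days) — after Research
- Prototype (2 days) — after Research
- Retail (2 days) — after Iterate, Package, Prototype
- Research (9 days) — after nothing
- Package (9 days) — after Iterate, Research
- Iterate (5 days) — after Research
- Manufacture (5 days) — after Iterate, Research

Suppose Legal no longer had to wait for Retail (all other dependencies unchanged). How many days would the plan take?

36

Original critical path: Research→Iterate→Package→Retail→Legal = 9+5+9+2+12 = 37 ⇒ 37 days.
Without Retail→Legal, Legal's earliest start moves from 25 to 9.
New critical path: Research→PR = 9+27 = 36 ⇒ 36 days.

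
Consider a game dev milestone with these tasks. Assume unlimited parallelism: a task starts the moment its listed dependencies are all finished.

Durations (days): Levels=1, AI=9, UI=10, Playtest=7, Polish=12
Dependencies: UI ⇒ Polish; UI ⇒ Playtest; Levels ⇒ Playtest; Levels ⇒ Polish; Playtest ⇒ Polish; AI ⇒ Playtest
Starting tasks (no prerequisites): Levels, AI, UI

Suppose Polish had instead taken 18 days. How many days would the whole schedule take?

The binding path is UI→Playtest→Polish = 10+7+12 = 29; finish at 29 days.
Polish lies on that path, so at 18 days the path becomes 35 days.
No other chain overtakes it, so the finish is 35 days.

35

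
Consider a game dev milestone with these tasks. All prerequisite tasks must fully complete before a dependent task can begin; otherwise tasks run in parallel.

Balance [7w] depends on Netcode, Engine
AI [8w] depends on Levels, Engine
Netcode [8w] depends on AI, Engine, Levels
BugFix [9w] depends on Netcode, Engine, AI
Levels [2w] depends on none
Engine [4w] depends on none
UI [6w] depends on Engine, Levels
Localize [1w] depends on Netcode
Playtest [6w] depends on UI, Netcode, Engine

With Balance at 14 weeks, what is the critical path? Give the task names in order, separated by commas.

Baseline: Engine→AI→Netcode→BugFix = 4+8+8+9 = 29 → 29 weeks.
Balance has 2 weeks of float (longest path through it is 27).
The binding chain switches to Engine→AI→Netcode→Balance = 4+8+8+14 = 34; finish 34 weeks.

Engine, AI, Netcode, Balance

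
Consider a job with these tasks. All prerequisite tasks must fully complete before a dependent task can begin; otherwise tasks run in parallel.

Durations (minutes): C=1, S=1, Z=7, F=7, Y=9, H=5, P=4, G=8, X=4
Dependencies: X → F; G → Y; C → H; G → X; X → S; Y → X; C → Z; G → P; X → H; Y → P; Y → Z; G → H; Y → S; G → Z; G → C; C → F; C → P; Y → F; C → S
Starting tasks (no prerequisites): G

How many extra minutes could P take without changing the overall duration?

Critical path: G→Y→X→F = 8+9+4+7 = 28, so the finish is 28 minutes.
P finishes as early as 21 and must finish by 28.
Slack of P = 24 − 17 = 7 minutes.

7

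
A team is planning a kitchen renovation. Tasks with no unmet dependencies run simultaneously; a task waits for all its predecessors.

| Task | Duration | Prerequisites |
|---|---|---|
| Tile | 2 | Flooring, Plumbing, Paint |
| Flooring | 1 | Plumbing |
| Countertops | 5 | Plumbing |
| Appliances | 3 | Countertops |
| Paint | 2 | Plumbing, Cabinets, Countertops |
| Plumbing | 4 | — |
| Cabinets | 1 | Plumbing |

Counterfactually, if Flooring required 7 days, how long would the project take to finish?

13

Baseline: Plumbing→Countertops→Paint→Tile = 4+5+2+2 = 13 → 13 days.
Flooring has 6 days of float (longest path through it is 7).
The binding chain switches to Plumbing→Flooring→Tile = 4+7+2 = 13; finish 13 days.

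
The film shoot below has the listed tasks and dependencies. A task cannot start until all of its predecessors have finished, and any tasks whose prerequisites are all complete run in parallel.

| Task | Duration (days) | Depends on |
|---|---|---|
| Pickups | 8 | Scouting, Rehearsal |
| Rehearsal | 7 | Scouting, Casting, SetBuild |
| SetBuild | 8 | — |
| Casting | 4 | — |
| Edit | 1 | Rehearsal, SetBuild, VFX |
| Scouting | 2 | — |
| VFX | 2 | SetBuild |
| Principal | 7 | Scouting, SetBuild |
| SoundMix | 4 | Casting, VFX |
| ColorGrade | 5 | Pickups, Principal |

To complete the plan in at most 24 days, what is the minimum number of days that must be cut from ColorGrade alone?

Current finish: 28 days; target: 24.
ColorGrade is on every critical path, so each day cut from ColorGrade cuts the finish by one (this holds down to a finish of 24).
Need 28 − 24 = 4 days off ColorGrade → ColorGrade becomes 1 day, finish becomes 24.

4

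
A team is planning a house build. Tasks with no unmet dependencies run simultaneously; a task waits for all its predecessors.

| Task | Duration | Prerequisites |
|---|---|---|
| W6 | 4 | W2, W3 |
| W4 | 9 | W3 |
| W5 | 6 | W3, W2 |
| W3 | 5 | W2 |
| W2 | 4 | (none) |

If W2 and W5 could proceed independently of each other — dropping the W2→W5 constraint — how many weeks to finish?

18

Original critical path: W2→W3→W4 = 4+5+9 = 18 ⇒ 18 weeks.
Dropping W2→W5 doesn't change W5's earliest start (9); another predecessor still binds.
After: W2→W3→W4 = 4+5+9 = 18 → 18 weeks.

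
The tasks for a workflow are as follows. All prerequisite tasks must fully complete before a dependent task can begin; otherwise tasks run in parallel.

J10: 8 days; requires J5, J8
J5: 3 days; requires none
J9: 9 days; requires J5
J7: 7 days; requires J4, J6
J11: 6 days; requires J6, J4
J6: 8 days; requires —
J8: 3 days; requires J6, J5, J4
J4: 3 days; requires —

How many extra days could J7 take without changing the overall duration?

4

Critical path: J6→J8→J10 = 8+3+8 = 19, so the finish is 19 days.
The longest chain containing J7 totals 15 days.
Slack of J7 = 12 − 8 = 4 days.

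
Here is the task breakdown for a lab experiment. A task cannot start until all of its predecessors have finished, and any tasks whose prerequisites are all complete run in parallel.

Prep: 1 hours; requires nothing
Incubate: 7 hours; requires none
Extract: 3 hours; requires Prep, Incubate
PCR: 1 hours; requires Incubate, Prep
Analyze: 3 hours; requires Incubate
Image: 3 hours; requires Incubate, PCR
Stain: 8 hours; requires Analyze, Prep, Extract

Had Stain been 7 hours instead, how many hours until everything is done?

17

As given, the longest chain is Incubate→Extract→Stain = 7+3+8 = 18, so the finish is 18 hours.
Stain is on the critical path; changing it to 7 makes that path 17 hours.
No other chain overtakes it, so the finish is 17 hours.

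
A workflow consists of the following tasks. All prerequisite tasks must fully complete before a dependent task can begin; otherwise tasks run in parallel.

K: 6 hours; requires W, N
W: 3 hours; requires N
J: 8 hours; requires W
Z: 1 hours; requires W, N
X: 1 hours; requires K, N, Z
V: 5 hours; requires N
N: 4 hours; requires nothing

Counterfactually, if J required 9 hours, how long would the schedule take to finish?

16

Baseline: N→W→J = 4+3+8 = 15 → 15 hours.
J lies on that path, so at 9 hours the path becomes 16 hours.
No other chain overtakes it, so the finish is 16 hours.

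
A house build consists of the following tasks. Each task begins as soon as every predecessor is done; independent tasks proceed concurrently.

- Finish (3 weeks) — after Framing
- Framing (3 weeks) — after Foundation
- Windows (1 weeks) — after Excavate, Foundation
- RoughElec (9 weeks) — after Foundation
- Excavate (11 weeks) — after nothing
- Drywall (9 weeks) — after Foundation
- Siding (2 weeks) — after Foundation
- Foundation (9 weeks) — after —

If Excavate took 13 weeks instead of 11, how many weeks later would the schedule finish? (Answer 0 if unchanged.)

Actual critical path: Foundation→RoughElec = 9+9 = 18 ⇒ 18 weeks.
Excavate is off the critical path — its longest chain is 12 weeks, giving 6 of slack.
The critical path is still Foundation→RoughElec; finish is now 18 weeks.
Change in finish: 18 − 18 = +0 weeks.

0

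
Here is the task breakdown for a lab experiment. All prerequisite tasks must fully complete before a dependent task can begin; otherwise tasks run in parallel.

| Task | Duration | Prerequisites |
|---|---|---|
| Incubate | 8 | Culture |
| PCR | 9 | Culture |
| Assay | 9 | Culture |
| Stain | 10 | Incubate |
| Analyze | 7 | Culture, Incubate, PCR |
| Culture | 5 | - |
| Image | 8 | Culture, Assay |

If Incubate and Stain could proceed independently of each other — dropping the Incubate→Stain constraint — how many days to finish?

22

With the dependency in place, Culture→Incubate→Stain = 5+8+10 = 23 sets the finish at 23 days.
Without Incubate→Stain, Stain's earliest start moves from 13 to 0.
New critical path: Culture→Assay→Image = 5+9+8 = 22 ⇒ 22 days.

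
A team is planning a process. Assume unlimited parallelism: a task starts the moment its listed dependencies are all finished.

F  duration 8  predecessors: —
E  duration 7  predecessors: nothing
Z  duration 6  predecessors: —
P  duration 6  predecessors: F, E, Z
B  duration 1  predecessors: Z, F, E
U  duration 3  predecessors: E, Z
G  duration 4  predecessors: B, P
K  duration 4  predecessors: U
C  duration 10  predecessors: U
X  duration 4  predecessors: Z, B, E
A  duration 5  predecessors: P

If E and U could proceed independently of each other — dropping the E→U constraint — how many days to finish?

With the dependency in place, E→U→C = 7+3+10 = 20 sets the finish at 20 days.
Without E→U, U's earliest start moves from 7 to 6.
The longest chain is now F→P→A = 8+6+5 = 19, so the plan takes 19 days.

19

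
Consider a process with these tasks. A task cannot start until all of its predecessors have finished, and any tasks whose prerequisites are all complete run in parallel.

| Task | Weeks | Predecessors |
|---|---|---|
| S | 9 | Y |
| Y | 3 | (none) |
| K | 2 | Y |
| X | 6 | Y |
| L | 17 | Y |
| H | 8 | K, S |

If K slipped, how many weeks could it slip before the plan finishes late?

7

Y→S→H = 3+9+8 = 20 sets the makespan at 20 weeks.
The longest chain containing K totals 13 weeks.
Float = 20 − 13 = 7.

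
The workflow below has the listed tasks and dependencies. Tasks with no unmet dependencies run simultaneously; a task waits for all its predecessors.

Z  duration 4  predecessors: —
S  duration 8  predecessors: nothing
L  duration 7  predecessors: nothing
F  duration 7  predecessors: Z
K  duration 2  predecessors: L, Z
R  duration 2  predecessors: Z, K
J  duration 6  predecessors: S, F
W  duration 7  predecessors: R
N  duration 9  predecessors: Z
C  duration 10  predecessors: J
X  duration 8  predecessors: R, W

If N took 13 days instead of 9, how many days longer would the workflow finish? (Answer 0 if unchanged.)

As given, the longest chain is Z→F→J→C = 4+7+6+10 = 27, so the finish is 27 days.
The longest path through N is only 13 days, so N has float 14.
No other chain overtakes it, so the finish is 27 days.
Change in finish: 27 − 27 = +0 days.

0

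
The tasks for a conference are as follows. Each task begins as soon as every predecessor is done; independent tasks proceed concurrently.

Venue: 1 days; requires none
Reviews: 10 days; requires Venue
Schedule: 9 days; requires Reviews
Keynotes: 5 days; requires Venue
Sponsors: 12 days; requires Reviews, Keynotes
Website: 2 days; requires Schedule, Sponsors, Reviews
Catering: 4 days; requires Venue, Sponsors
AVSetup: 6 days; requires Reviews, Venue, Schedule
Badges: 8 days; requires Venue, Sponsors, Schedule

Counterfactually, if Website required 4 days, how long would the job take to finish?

31

Actual critical path: Venue→Reviews→Sponsors→Badges = 1+10+12+8 = 31 ⇒ 31 days.
Website is off the critical path — its longest chain is 25 days, giving 6 of slack.
The critical path is still Venue→Reviews→Sponsors→Badges; finish is now 31 days.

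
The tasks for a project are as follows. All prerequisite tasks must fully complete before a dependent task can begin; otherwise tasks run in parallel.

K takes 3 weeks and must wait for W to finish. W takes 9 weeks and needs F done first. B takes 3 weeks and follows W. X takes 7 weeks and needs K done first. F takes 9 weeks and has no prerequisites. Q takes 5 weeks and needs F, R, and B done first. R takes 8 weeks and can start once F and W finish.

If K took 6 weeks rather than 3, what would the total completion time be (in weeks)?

As given, the longest chain is F→W→R→Q = 9+9+8+5 = 31, so the finish is 31 weeks.
The longest path through K is only 28 weeks, so K has float 3.
The critical path is still F→W→R→Q; finish is now 31 weeks.

31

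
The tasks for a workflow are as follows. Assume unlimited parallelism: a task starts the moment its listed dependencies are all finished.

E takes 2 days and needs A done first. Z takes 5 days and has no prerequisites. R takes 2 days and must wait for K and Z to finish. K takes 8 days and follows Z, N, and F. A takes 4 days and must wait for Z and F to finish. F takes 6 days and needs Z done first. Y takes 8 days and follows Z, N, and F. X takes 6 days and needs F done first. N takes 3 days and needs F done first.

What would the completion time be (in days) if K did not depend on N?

22

Before: longest chain Z→F→N→K→R = 5+6+3+8+2 = 24, finish 24.
Without N→K, K's earliest start moves from 14 to 11.
New critical path: Z→F→N→Y = 5+6+3+8 = 22 ⇒ 22 days.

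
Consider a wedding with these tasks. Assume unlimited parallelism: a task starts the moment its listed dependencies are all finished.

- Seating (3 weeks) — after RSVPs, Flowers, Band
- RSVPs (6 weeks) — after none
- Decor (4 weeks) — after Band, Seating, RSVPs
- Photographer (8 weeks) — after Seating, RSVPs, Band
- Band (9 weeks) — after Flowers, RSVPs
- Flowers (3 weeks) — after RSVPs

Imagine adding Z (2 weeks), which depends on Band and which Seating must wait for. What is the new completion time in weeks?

Originally the wedding takes 29 weeks.
With Z inserted, Seating now waits for max(RSVPs, Flowers, Band, Z).
New critical path: RSVPs→Flowers→Band→Z→Seating→Photographer = 6+3+9+2+3+8 = 31 ⇒ 31 weeks.

31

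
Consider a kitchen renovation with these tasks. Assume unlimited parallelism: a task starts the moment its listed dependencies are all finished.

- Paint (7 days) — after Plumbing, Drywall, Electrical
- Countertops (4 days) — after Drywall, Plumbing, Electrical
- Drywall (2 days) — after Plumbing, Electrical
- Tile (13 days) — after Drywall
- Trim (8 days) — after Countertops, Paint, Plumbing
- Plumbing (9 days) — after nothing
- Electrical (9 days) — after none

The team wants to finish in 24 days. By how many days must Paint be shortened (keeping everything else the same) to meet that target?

2

Current finish: 26 days; target: 24.
Paint is on every critical path, so each day cut from Paint cuts the finish by one (this holds down to a finish of 24).
Need 26 − 24 = 2 days off Paint → Paint becomes 5 days, finish becomes 24.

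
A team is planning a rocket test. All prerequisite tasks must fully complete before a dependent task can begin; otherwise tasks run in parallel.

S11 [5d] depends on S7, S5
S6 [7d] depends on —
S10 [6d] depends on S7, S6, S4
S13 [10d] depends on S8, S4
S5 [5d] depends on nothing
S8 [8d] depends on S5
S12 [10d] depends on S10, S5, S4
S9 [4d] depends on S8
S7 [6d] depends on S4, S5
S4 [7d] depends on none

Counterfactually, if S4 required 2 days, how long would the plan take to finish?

Baseline: S4→S7→S10→S12 = 7+6+6+10 = 29 → 29 days.
Since S4 is critical, the -5 change carries straight to that chain (now 24 days).
Now S5→S7→S10→S12 = 5+6+6+10 = 27 is longest, so the finish becomes 27 days.

27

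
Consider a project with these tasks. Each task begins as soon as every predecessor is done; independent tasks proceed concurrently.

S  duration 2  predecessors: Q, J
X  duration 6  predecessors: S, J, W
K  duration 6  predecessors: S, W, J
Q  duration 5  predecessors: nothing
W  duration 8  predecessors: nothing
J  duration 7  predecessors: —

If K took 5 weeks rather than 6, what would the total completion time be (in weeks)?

15

As given, the longest chain is J→S→K = 7+2+6 = 15, so the finish is 15 weeks.
K is on the critical path; changing it to 5 makes that path 14 weeks.
The binding chain switches to J→S→X = 7+2+6 = 15; finish 15 weeks.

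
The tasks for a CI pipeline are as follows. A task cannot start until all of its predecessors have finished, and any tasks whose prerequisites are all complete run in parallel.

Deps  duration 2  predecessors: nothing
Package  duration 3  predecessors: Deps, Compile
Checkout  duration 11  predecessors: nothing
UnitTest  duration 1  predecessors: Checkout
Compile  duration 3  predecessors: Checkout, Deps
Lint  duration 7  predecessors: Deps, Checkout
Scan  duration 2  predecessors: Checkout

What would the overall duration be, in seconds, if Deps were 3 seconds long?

Baseline: Checkout→Lint = 11+7 = 18 → 18 seconds.
Deps has 9 seconds of float (longest path through it is 9).
The critical path is still Checkout→Lint; finish is now 18 seconds.

18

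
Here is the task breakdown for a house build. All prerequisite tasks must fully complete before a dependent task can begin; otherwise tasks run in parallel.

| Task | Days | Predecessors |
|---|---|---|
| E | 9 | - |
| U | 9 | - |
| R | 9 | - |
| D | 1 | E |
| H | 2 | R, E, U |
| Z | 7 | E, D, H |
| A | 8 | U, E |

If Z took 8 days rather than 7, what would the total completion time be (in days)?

Critical path before the change: E→H→Z = 9+2+7 = 18 giving 18 days.
Z lies on that path, so at 8 days the path becomes 19 days.
That remains the longest chain; total 19 days.

19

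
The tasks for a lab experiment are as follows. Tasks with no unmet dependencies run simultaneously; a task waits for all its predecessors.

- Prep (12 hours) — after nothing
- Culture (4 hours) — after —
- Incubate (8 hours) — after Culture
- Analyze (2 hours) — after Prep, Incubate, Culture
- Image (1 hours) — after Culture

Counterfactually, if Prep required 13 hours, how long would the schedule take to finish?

Actual critical path: Prep→Analyze = 12+2 = 14 ⇒ 14 hours.
Prep is on the critical path; changing it to 13 makes that path 15 hours.
That remains the longest chain; total 15 hours.

15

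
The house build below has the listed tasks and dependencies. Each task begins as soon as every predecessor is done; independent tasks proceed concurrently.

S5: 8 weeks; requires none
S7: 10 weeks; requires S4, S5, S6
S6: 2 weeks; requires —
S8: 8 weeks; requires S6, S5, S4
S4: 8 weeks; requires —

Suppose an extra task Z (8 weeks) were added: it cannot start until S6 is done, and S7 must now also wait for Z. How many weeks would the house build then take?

20

Originally the house build takes 18 weeks.
With Z inserted, S7 now waits for max(S4, S5, S6, Z).
New critical path: S6→Z→S7 = 2+8+10 = 20 ⇒ 20 weeks.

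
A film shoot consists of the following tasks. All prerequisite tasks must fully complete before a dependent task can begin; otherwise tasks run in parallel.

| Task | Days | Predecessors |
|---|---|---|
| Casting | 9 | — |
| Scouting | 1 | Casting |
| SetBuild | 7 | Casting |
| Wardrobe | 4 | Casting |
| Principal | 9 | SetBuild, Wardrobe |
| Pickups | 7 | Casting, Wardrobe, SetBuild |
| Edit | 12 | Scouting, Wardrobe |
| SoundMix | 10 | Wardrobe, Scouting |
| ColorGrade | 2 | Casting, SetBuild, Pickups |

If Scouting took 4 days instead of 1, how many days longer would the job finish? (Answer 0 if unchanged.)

Baseline: Casting→SetBuild→Principal = 9+7+9 = 25 → 25 days.
The longest path through Scouting is only 22 days, so Scouting has float 3.
New critical path: Casting→Scouting→Edit = 9+4+12 = 25 ⇒ 25 days.
Change in finish: 25 − 25 = +0 days.

0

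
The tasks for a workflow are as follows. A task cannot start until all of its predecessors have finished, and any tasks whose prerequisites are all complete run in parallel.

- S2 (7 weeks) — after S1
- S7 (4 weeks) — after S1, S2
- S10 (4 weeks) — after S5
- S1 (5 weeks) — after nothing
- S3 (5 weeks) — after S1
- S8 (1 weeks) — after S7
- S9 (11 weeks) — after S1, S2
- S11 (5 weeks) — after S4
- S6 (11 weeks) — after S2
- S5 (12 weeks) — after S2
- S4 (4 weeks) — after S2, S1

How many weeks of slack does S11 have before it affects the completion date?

S1→S2→S5→S10 = 5+7+12+4 = 28 sets the makespan at 28 weeks.
The longest chain containing S11 totals 21 weeks.
Float = 28 − 21 = 7.

7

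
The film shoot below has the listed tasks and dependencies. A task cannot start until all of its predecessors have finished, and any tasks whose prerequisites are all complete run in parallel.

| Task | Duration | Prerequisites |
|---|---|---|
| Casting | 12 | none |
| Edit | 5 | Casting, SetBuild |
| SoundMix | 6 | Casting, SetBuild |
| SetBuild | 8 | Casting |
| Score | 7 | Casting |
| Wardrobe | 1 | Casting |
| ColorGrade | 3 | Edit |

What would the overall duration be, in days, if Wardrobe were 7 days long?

Baseline: Casting→SetBuild→Edit→ColorGrade = 12+8+5+3 = 28 → 28 days.
Wardrobe is off the critical path — its longest chain is 13 days, giving 15 of slack.
No other chain overtakes it, so the finish is 28 days.

28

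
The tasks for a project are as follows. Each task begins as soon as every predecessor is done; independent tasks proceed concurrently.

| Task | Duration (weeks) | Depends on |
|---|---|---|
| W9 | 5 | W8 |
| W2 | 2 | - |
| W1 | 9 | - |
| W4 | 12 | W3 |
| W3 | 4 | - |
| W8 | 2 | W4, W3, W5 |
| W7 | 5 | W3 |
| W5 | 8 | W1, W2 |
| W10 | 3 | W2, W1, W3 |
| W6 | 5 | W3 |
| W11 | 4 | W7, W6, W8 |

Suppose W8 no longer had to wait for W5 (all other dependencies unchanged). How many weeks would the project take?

Before: longest chain W1→W5→W8→W9 = 9+8+2+5 = 24, finish 24.
Without W5→W8, W8's earliest start moves from 17 to 16.
After: W3→W4→W8→W9 = 4+12+2+5 = 23 → 23 weeks.

23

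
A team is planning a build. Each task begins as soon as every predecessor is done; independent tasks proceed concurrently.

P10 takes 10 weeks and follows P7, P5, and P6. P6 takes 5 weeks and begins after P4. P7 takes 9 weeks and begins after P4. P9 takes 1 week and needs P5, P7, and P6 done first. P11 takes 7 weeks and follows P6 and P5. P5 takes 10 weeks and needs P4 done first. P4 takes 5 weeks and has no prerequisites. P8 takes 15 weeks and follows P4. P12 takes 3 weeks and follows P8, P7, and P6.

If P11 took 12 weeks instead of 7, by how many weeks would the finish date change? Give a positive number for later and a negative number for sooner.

Baseline: P4→P5→P10 = 5+10+10 = 25 → 25 weeks.
The longest path through P11 is only 22 weeks, so P11 has float 3.
Now P4→P5→P11 = 5+10+12 = 27 is longest, so the finish becomes 27 weeks.
Change in finish: 27 − 25 = +2 weeks.

2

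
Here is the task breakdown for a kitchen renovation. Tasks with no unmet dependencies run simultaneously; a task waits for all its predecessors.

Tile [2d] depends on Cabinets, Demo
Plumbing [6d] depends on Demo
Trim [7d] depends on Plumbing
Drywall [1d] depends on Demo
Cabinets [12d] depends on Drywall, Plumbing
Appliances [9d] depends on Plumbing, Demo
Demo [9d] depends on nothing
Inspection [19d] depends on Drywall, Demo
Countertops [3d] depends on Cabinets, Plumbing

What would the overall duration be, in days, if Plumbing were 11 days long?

35

Baseline: Demo→Plumbing→Cabinets→Countertops = 9+6+12+3 = 30 → 30 days.
Plumbing lies on that path, so at 11 days the path becomes 35 days.
That remains the longest chain; total 35 days.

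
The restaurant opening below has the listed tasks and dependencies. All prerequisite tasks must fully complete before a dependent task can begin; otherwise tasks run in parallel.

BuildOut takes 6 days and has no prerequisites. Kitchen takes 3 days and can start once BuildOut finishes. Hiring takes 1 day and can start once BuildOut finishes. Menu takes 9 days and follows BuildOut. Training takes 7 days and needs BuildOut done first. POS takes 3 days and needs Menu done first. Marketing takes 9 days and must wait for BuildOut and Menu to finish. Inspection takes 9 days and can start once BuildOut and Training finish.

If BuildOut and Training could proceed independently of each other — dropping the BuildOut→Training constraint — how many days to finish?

Original critical path: BuildOut→Menu→Marketing = 6+9+9 = 24 ⇒ 24 days.
Without BuildOut→Training, Training's earliest start moves from 6 to 0.
The longest chain is now BuildOut→Menu→Marketing = 6+9+9 = 24, so the restaurant opening takes 24 days.

24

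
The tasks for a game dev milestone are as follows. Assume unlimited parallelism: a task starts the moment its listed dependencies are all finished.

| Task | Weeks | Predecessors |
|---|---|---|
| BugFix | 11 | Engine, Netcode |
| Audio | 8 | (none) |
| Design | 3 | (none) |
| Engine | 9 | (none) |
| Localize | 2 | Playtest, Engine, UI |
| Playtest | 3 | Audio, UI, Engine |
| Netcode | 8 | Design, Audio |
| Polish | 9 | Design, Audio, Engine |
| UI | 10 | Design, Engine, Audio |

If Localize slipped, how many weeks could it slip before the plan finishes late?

The longest chain is Audio→Netcode→BugFix = 8+8+11 = 27; overall finish 27 weeks.
The longest chain containing Localize totals 24 weeks.
Slack of Localize = 25 − 22 = 3 weeks.

3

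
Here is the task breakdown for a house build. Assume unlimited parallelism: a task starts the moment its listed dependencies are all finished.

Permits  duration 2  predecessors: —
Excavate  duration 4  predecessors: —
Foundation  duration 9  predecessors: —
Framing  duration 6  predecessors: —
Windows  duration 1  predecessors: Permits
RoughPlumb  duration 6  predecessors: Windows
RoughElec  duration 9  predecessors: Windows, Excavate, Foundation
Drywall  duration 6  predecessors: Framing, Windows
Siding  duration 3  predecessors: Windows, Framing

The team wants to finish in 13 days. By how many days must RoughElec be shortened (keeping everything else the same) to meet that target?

5

Current finish: 18 days; target: 13.
RoughElec is on every critical path, so each day cut from RoughElec cuts the finish by one (this holds down to a finish of 12).
Need 18 − 13 = 5 days off RoughElec → RoughElec becomes 4 days, finish becomes 13.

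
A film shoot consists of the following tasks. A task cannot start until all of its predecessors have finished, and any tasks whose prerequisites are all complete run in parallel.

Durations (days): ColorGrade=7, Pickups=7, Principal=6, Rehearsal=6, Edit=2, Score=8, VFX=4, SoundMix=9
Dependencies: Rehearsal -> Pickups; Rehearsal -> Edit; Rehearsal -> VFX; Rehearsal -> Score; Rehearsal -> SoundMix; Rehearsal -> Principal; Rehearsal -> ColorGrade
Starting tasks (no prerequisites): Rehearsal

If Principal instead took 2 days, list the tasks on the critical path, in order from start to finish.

Critical path before the change: Rehearsal→SoundMix = 6+9 = 15 giving 15 days.
Principal has 3 days of float (longest path through it is 12).
That remains the longest chain; total 15 days.

Rehearsal, SoundMix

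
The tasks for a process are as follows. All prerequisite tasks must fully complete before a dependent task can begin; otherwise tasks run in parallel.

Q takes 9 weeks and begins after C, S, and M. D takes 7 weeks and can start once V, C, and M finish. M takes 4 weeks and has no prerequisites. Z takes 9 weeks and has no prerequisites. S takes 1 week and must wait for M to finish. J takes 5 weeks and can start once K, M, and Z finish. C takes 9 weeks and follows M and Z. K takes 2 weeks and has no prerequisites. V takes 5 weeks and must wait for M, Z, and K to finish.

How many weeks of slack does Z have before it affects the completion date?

Critical path: Z→C→Q = 9+9+9 = 27, so the finish is 27 weeks.
Z finishes as early as 9 and must finish by 9.
So Z can slip 9 − 9 = 0 weeks.

0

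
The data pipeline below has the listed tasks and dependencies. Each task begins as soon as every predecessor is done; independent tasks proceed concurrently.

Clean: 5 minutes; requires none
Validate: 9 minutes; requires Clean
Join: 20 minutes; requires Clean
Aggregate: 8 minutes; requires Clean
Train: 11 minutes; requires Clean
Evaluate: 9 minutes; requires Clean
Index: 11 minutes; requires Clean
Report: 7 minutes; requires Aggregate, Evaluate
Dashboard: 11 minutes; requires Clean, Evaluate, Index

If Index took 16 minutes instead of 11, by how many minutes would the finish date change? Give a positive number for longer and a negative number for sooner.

5

As given, the longest chain is Clean→Index→Dashboard = 5+11+11 = 27, so the finish is 27 minutes.
Since Index is critical, the +5 change carries straight to that chain (now 32 minutes).
That remains the longest chain; total 32 minutes.
Change in finish: 32 − 27 = +5 minutes.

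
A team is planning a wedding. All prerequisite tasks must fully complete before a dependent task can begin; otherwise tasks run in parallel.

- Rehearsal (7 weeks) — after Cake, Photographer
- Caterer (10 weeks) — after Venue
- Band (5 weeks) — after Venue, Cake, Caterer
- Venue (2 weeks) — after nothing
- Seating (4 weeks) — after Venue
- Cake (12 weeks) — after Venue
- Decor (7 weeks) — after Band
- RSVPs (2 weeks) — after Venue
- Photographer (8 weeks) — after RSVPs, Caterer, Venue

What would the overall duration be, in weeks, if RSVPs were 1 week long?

Baseline: Venue→Caterer→Photographer→Rehearsal = 2+10+8+7 = 27 → 27 weeks.
RSVPs has 8 weeks of float (longest path through it is 19).
No other chain overtakes it, so the finish is 27 weeks.

27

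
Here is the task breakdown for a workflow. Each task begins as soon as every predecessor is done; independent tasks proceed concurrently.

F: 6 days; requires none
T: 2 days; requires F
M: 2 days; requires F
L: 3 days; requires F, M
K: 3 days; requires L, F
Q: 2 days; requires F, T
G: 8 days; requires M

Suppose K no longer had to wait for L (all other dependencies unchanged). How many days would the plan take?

Original critical path: F→M→G = 6+2+8 = 16 ⇒ 16 days.
Without L→K, K's earliest start moves from 11 to 6.
New critical path: F→M→G = 6+2+8 = 16 ⇒ 16 days.

16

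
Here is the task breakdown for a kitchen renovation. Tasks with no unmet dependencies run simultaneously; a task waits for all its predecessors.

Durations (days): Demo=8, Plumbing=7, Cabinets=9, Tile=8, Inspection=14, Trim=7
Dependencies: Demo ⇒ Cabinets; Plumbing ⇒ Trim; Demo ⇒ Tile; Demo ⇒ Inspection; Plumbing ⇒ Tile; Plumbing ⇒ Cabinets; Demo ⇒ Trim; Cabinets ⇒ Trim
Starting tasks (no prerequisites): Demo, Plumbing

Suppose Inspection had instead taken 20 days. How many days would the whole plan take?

The binding path is Demo→Cabinets→Trim = 8+9+7 = 24; finish at 24 days.
The longest path through Inspection is only 22 days, so Inspection has float 2.
The binding chain switches to Demo→Inspection = 8+20 = 28; finish 28 days.

28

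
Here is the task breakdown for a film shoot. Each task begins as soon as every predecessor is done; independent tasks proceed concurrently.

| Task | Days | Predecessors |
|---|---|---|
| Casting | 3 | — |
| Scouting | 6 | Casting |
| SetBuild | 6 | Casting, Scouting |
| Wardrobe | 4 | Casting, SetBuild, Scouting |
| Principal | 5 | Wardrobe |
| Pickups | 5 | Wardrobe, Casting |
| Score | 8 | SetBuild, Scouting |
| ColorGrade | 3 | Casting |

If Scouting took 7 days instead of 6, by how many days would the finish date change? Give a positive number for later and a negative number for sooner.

1

Critical path before the change: Casting→Scouting→SetBuild→Wardrobe→Principal = 3+6+6+4+5 = 24 giving 24 days.
Scouting is on the critical path; changing it to 7 makes that path 25 days.
No other chain overtakes it, so the finish is 25 days.
Change in finish: 25 − 24 = +1 days.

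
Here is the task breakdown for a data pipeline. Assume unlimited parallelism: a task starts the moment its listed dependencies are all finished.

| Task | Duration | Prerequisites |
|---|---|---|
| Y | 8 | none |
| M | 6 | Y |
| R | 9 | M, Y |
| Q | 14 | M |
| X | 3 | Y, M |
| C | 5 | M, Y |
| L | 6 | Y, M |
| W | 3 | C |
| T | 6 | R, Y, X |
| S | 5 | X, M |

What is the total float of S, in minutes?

The longest chain is Y→M→R→T = 8+6+9+6 = 29; overall finish 29 minutes.
The longest chain containing S totals 22 minutes.
Slack of S = 24 − 17 = 7 minutes.

7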